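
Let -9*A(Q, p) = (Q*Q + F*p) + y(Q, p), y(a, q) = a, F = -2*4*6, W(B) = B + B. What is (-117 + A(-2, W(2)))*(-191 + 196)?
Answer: -4315/9 ≈ -479.44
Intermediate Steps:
W(B) = 2*B
F = -48 (F = -8*6 = -48)
A(Q, p) = -Q/9 - Q**2/9 + 16*p/3 (A(Q, p) = -((Q*Q - 48*p) + Q)/9 = -((Q**2 - 48*p) + Q)/9 = -(Q + Q**2 - 48*p)/9 = -Q/9 - Q**2/9 + 16*p/3)
(-117 + A(-2, W(2)))*(-191 + 196) = (-117 + (-1/9*(-2) - 1/9*(-2)**2 + 16*(2*2)/3))*(-191 + 196) = (-117 + (2/9 - 1/9*4 + (16/3)*4))*5 = (-117 + (2/9 - 4/9 + 64/3))*5 = (-117 + 190/9)*5 = -863/9*5 = -4315/9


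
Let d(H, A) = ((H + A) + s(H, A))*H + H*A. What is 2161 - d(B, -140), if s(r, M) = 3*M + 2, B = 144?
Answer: 81937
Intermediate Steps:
s(r, M) = 2 + 3*M
d(H, A) = A*H + H*(2 + H + 4*A) (d(H, A) = ((H + A) + (2 + 3*A))*H + H*A = ((A + H) + (2 + 3*A))*H + A*H = (2 + H + 4*A)*H + A*H = H*(2 + H + 4*A) + A*H = A*H + H*(2 + H + 4*A))
2161 - d(B, -140) = 2161 - 144*(2 + 144 + 5*(-140)) = 2161 - 144*(2 + 144 - 700) = 2161 - 144*(-554) = 2161 - 1*(-79776) = 2161 + 79776 = 81937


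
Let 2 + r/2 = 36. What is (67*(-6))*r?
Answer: -27336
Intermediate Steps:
r = 68 (r = -4 + 2*36 = -4 + 72 = 68)
(67*(-6))*r = (67*(-6))*68 = -402*68 = -27336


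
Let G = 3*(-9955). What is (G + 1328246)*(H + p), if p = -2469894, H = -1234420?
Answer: -4809610915634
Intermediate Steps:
G = -29865
(G + 1328246)*(H + p) = (-29865 + 1328246)*(-1234420 - 2469894) = 1298381*(-3704314) = -4809610915634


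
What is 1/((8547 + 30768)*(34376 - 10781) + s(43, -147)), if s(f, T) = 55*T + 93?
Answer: 1/927629433 ≈ 1.0780e-9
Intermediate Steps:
s(f, T) = 93 + 55*T
1/((8547 + 30768)*(34376 - 10781) + s(43, -147)) = 1/((8547 + 30768)*(34376 - 10781) + (93 + 55*(-147))) = 1/(39315*23595 + (93 - 8085)) = 1/(927637425 - 7992) = 1/927629433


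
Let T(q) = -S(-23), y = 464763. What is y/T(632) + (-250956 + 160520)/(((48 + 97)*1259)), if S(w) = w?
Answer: 84842729437/4198765 ≈ 20207.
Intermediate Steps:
T(q) = 23 (T(q) = -1*(-23) = 23)
y/T(632) + (-250956 + 160520)/(((48 + 97)*1259)) = 464763/23 + (-250956 + 160520)/(((48 + 97)*1259)) = 464763*(1/23) - 90436/(145*1259) = 464763/23 - 90436/182555 = 84842729437/4198765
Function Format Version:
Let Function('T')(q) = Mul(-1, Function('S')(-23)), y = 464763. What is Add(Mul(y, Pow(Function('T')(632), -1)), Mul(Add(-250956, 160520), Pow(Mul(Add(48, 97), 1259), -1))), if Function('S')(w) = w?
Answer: Rational(84842729437, 4198765) ≈ 20207.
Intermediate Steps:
Function('T')(q) = 23 (Function('T')(q) = Mul(-1, -23) = 23)
Add(Mul(y, Pow(Function('T')(632), -1)), Mul(Add(-250956, 160520), Pow(Mul(Add(48, 97), 1259), -1))) = Add(Mul(464763, Pow(23, -1)), Mul(Add(-250956, 160520), Pow(Mul(Add(48, 97), 1259), -1))) = Add(Mul(464763, Rational(1, 23)), Mul(-90436, Pow(Mul(145, 1259), -1))) = Add(Rational(464763, 23), Mul(-90436, Pow(182555, -1))) = Add(Rational(464763, 23), Mul(-90436, Rational(1, 182555))) = Add(Rational(464763, 23), Rational(-90436, 182555)) = Rational(84842729437, 4198765)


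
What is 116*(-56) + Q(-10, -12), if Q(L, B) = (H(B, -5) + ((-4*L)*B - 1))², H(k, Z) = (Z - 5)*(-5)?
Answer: 179265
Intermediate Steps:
H(k, Z) = 25 - 5*Z (H(k, Z) = (-5 + Z)*(-5) = 25 - 5*Z)
Q(L, B) = (49 - 4*B*L)² (Q(L, B) = ((25 - 5*(-5)) + ((-4*L)*B - 1))² = ((25 + 25) + (-4*B*L - 1))² = (50 + (-1 - 4*B*L))² = (49 - 4*B*L)²)
116*(-56) + Q(-10, -12) = 116*(-56) + (-49 + 4*(-12)*(-10))² = -6496 + (-49 + 480)² = -6496 + 431² = -6496 + 185761 = 179265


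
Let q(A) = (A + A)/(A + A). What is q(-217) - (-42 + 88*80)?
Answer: -6997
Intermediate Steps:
q(A) = 1 (q(A) = (2*A)/((2*A)) = (2*A)*(1/(2*A)) = 1)
q(-217) - (-42 + 88*80) = 1 - (-42 + 88*80) = 1 - (-42 + 7040) = 1 - 1*6998 = 1 - 6998 = -6997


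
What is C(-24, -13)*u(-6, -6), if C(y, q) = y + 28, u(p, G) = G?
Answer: -24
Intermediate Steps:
C(y, q) = 28 + y
C(-24, -13)*u(-6, -6) = (28 - 24)*(-6) = 4*(-6) = -24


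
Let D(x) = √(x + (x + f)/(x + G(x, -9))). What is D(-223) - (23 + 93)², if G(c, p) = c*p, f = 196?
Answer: -13456 + I*√177445114/892 ≈ -13456.0 + 14.934*I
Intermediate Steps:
D(x) = √(x - (196 + x)/(8*x)) (D(x) = √(x + (x + 196)/(x + x*(-9))) = √(x + (196 + x)/(x - 9*x)) = √(x + (196 + x)/((-8*x))) = √(x + (196 + x)*(-1/(8*x))) = √(x - (196 + x)/(8*x)))
D(-223) - (23 + 93)² = √(-2 - 392/(-223) + 16*(-223))/4 - (23 + 93)² = √(-2 - 392*(-1/223) - 3568)/4 - 1*116² = √(-2 + 392/223 - 3568)/4 - 1*13456 = √(-795718/223)/4 - 13456 = (I*√177445114/223)/4 - 13456 = I*√177445114/892 - 13456 = -13456 + I*√177445114/892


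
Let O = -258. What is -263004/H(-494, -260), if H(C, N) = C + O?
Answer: 65751/188 ≈ 349.74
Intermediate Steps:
H(C, N) = -258 + C (H(C, N) = C - 258 = -258 + C)
-263004/H(-494, -260) = -263004/(-258 - 494) = -263004/(-752) = -263004*(-1/752) = 65751/188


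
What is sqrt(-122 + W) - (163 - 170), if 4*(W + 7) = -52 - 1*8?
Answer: 7 + 12*I ≈ 7.0 + 12.0*I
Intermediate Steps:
W = -22 (W = -7 + (-52 - 1*8)/4 = -7 + (-52 - 8)/4 = -7 + (1/4)*(-60) = -7 - 15 = -22)
sqrt(-122 + W) - (163 - 170) = sqrt(-122 - 22) - (163 - 170) = sqrt(-144) - 1*(-7) = 12*I + 7 = 7 + 12*I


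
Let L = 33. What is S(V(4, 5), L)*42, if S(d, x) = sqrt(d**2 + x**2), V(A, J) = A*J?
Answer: 42*sqrt(1489) ≈ 1620.7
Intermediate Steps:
S(V(4, 5), L)*42 = sqrt((4*5)**2 + 33**2)*42 = sqrt(20**2 + 1089)*42 = sqrt(400 + 1089)*42 = sqrt(1489)*42 = 42*sqrt(1489)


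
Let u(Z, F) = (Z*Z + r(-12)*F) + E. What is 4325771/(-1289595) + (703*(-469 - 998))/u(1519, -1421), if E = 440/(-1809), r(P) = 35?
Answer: -20072542146829229/5266764004037430 ≈ -3.8112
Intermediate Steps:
E = -440/1809 (E = 440*(-1/1809) = -440/1809 ≈ -0.24323)
u(Z, F) = -440/1809 + Z**2 + 35*F (u(Z, F) = (Z*Z + 35*F) - 440/1809 = (Z**2 + 35*F) - 440/1809 = -440/1809 + Z**2 + 35*F)
4325771/(-1289595) + (703*(-469 - 998))/u(1519, -1421) = 4325771/(-1289595) + (703*(-469 - 998))/(-440/1809 + 1519**2 + 35*(-1421)) = 4325771*(-1/1289595) + (703*(-1467))/(-440/1809 + 2307361 - 49735) = -4325771/1289595 - 1031301/4084044994/1809 = -4325771/1289595 - 1031301*1809/4084044994 = -4325771/1289595 - 1865623509/4084044994 = -20072542146829229/5266764004037430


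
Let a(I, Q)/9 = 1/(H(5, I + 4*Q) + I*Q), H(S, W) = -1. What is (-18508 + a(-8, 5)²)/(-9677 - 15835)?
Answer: 31111867/42885672 ≈ 0.72546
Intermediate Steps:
a(I, Q) = 9/(-1 + I*Q)
(-18508 + a(-8, 5)²)/(-9677 - 15835) = (-18508 + (9/(-1 - 8*5))²)/(-9677 - 15835) = (-18508 + (9/(-1 - 40))²)/(-25512) = (-18508 + (9/(-41))²)*(-1/25512) = (-18508 + (9*(-1/41))²)*(-1/25512) = (-18508 + (-9/41)²)*(-1/25512) = (-18508 + 81/1681)*(-1/25512) = -31111867/1681*(-1/25512) = 31111867/42885672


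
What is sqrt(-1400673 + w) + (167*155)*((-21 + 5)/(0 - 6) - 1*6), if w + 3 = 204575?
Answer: -258850/3 + I*sqrt(1196101) ≈ -86283.0 + 1093.7*I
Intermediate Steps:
w = 204572 (w = -3 + 204575 = 204572)
sqrt(-1400673 + w) + (167*155)*((-21 + 5)/(0 - 6) - 1*6) = sqrt(-1400673 + 204572) + (167*155)*((-21 + 5)/(0 - 6) - 1*6) = sqrt(-1196101) + 25885*(-16/(-6) - 6) = I*sqrt(1196101) + 25885*(-16*(-1/6) - 6) = I*sqrt(1196101) + 25885*(8/3 - 6) = I*sqrt(1196101) + 25885*(-10/3) = I*sqrt(1196101) - 258850/3 = -258850/3 + I*sqrt(1196101)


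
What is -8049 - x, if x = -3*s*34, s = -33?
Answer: -11415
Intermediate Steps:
x = 3366 (x = -3*(-33)*34 = 99*34 = 3366)
-8049 - x = -8049 - 1*3366 = -8049 - 3366 = -11415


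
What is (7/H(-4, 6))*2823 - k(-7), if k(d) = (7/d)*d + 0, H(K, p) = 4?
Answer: 19733/4 ≈ 4933.3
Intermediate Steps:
k(d) = 7 (k(d) = 7 + 0 = 7)
(7/H(-4, 6))*2823 - k(-7) = (7/4)*2823 - 1*7 = (7*(¼))*2823 - 7 = (7/4)*2823 - 7 = 19761/4 - 7 = 19733/4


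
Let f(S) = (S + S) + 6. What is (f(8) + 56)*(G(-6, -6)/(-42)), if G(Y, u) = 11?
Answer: -143/7 ≈ -20.429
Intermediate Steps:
f(S) = 6 + 2*S (f(S) = 2*S + 6 = 6 + 2*S)
(f(8) + 56)*(G(-6, -6)/(-42)) = ((6 + 2*8) + 56)*(11/(-42)) = ((6 + 16) + 56)*(11*(-1/42)) = (22 + 56)*(-11/42) = 78*(-11/42) = -143/7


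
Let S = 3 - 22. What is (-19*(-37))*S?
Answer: -13357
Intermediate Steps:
S = -19
(-19*(-37))*S = -19*(-37)*(-19) = 703*(-19) = -13357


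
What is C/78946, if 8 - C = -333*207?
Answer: 68939/78946 ≈ 0.87324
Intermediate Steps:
C = 68939 (C = 8 - (-333)*207 = 8 - 1*(-68931) = 8 + 68931 = 68939)
C/78946 = 68939/78946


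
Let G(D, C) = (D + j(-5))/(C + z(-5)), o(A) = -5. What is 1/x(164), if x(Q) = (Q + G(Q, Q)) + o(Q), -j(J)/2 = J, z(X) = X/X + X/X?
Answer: 83/13284 ≈ 0.0062481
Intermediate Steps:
z(X) = 2 (z(X) = 1 + 1 = 2)
j(J) = -2*J
G(D, C) = (10 + D)/(2 + C) (G(D, C) = (D - 2*(-5))/(C + 2) = (D + 10)/(2 + C) = (10 + D)/(2 + C))
x(Q) = -5 + Q + (10 + Q)/(2 + Q) (x(Q) = (Q + (10 + Q)/(2 + Q)) - 5 = -5 + Q + (10 + Q)/(2 + Q))
1/x(164) = 1/(164*(-2 + 164)/(2 + 164)) = 1/(164*162/166) = 1/(164*(1/166)*162) = 1/(13284/83) = 83/13284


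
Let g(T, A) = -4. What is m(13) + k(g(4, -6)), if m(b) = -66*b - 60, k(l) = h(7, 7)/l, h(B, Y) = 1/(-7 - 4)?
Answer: -40391/44 ≈ -917.98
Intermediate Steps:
h(B, Y) = -1/11 (h(B, Y) = 1/(-11) = -1/11)
k(l) = -1/(11*l)
m(b) = -60 - 66*b
m(13) + k(g(4, -6)) = (-60 - 66*13) - 1/11/(-4) = (-60 - 858) - 1/11*(-¼) = -918 + 1/44 = -40391/44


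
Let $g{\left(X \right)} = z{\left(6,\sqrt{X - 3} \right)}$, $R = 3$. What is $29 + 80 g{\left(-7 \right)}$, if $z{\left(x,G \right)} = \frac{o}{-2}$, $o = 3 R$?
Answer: $-331$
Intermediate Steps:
$o = 9$ ($o = 3 \cdot 3 = 9$)
$z{\left(x,G \right)} = - \frac{9}{2}$ ($z{\left(x,G \right)} = \frac{9}{-2} = 9 \left(- \frac{1}{2}\right) = - \frac{9}{2}$)
$g{\left(X \right)} = - \frac{9}{2}$
$29 + 80 g{\left(-7 \right)} = 29 + 80 \left(- \frac{9}{2}\right) = 29 - 360 = -331$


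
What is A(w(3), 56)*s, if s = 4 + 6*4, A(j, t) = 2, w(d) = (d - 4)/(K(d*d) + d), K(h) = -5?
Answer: 56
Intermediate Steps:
w(d) = (-4 + d)/(-5 + d) (w(d) = (d - 4)/(-5 + d) = (-4 + d)/(-5 + d))
s = 28 (s = 4 + 24 = 28)
A(w(3), 56)*s = 2*28 = 56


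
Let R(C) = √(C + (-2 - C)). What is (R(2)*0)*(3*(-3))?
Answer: 0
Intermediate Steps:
R(C) = I*√2 (R(C) = √(-2) = I*√2)
(R(2)*0)*(3*(-3)) = ((I*√2)*0)*(3*(-3)) = 0*(-9) = 0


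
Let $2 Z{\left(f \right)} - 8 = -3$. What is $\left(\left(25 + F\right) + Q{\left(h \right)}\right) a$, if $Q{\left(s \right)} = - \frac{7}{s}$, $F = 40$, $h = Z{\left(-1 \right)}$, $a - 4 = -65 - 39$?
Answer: $-6220$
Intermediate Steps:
$Z{\left(f \right)} = \frac{5}{2}$ ($Z{\left(f \right)} = 4 + \frac{1}{2} \left(-3\right) = 4 - \frac{3}{2} = \frac{5}{2}$)
$a = -100$ ($a = 4 - 104 = -100$)
$h = \frac{5}{2} \approx 2.5$
$\left(\left(25 + F\right) + Q{\left(h \right)}\right) a = \left(\left(25 + 40\right) - \frac{7}{\frac{5}{2}}\right) \left(-100\right) = \left(65 - \frac{14}{5}\right) \left(-100\right) = \frac{311}{5} \left(-100\right) = -6220$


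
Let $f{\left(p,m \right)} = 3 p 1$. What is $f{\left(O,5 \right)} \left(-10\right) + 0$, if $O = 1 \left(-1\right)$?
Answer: $30$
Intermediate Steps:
$O = -1$
$f{\left(p,m \right)} = 3 p$
$f{\left(O,5 \right)} \left(-10\right) + 0 = 3 \left(-1\right) \left(-10\right) + 0 = \left(-3\right) \left(-10\right) + 0 = 30 + 0 = 30$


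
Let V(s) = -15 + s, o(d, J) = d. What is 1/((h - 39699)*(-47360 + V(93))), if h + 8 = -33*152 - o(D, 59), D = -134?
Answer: 1/2108257098 ≈ 4.7433e-10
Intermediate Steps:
h = -4890 (h = -8 + (-33*152 - 1*(-134)) = -8 + (-5016 + 134) = -8 - 4882 = -4890)
1/((h - 39699)*(-47360 + V(93))) = 1/((-4890 - 39699)*(-47360 + (-15 + 93))) = 1/(-44589*(-47360 + 78)) = 1/(-44589*(-47282)) = 1/2108257098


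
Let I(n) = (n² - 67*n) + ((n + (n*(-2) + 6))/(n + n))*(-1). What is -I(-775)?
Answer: -1011453281/1550 ≈ -6.5255e+5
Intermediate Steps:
I(n) = n² - 67*n - (6 - n)/(2*n) (I(n) = (n² - 67*n) + ((n + (-2*n + 6))/((2*n)))*(-1) = (n² - 67*n) + ((n + (6 - 2*n))*(1/(2*n)))*(-1) = (n² - 67*n) + ((6 - n)*(1/(2*n)))*(-1) = (n² - 67*n) + ((6 - n)/(2*n))*(-1) = (n² - 67*n) - (6 - n)/(2*n) = n² - 67*n - (6 - n)/(2*n))
-I(-775) = -(½ + (-775)² - 67*(-775) - 3/(-775)) = -(½ + 600625 + 51925 - 3*(-1/775)) = -(½ + 600625 + 51925 + 3/775) = -1*1011453281/1550 = -1011453281/1550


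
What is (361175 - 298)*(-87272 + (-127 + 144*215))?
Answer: -20367537003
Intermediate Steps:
(361175 - 298)*(-87272 + (-127 + 144*215)) = 360877*(-87272 + (-127 + 30960)) = 360877*(-87272 + 30833) = 360877*(-56439) = -20367537003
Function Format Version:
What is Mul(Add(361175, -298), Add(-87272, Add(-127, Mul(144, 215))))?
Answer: -20367537003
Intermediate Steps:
Mul(Add(361175, -298), Add(-87272, Add(-127, Mul(144, 215)))) = Mul(360877, Add(-87272, Add(-127, 30960))) = Mul(360877, Add(-87272, 30833)) = Mul(360877, -56439) = -20367537003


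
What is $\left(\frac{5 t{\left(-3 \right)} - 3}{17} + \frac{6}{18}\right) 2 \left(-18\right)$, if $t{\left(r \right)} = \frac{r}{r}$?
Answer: $- \frac{276}{17} \approx -16.235$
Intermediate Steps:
$t{\left(r \right)} = 1$
$\left(\frac{5 t{\left(-3 \right)} - 3}{17} + \frac{6}{18}\right) 2 \left(-18\right) = \left(\frac{5 \cdot 1 - 3}{17} + \frac{6}{18}\right) 2 \left(-18\right) = \left(\left(5 - 3\right) \frac{1}{17} + 6 \cdot \frac{1}{18}\right) 2 \left(-18\right) = \left(2 \cdot \frac{1}{17} + \frac{1}{3}\right) 2 \left(-18\right) = \left(\frac{2}{17} + \frac{1}{3}\right) 2 \left(-18\right) = \frac{23}{51} \cdot 2 \left(-18\right) = \frac{46}{51} \left(-18\right) = - \frac{276}{17}$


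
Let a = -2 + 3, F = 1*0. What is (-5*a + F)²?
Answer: 25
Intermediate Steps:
F = 0
a = 1
(-5*a + F)² = (-5*1 + 0)² = (-5 + 0)² = (-5)² = 25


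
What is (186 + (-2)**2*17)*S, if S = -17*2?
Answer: -8636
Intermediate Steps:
S = -34
(186 + (-2)**2*17)*S = (186 + (-2)**2*17)*(-34) = (186 + 4*17)*(-34) = (186 + 68)*(-34) = 254*(-34) = -8636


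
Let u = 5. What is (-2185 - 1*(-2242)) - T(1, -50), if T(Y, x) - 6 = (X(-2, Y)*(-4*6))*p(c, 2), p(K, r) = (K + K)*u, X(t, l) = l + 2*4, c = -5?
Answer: -10749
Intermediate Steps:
X(t, l) = 8 + l (X(t, l) = l + 8 = 8 + l)
p(K, r) = 10*K (p(K, r) = (K + K)*5 = (2*K)*5 = 10*K)
T(Y, x) = 9606 + 1200*Y (T(Y, x) = 6 + ((8 + Y)*(-4*6))*(10*(-5)) = 6 + ((8 + Y)*(-24))*(-50) = 6 + (-192 - 24*Y)*(-50) = 6 + (9600 + 1200*Y) = 9606 + 1200*Y)
(-2185 - 1*(-2242)) - T(1, -50) = (-2185 - 1*(-2242)) - (9606 + 1200*1) = (-2185 + 2242) - (9606 + 1200) = 57 - 1*10806 = 57 - 10806 = -10749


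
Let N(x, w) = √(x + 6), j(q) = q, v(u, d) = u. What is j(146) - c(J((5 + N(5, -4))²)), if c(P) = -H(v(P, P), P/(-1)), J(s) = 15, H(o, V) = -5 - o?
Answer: 126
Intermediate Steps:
N(x, w) = √(6 + x)
c(P) = 5 + P (c(P) = -(-5 - P) = 5 + P)
j(146) - c(J((5 + N(5, -4))²)) = 146 - (5 + 15) = 146 - 1*20 = 146 - 20 = 126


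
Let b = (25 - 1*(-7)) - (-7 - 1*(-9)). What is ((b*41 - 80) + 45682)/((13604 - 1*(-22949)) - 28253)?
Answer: 11708/2075 ≈ 5.6424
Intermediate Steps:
b = 30 (b = (25 + 7) - (-7 + 9) = 32 - 1*2 = 32 - 2 = 30)
((b*41 - 80) + 45682)/((13604 - 1*(-22949)) - 28253) = ((30*41 - 80) + 45682)/((13604 - 1*(-22949)) - 28253) = ((1230 - 80) + 45682)/((13604 + 22949) - 28253) = (1150 + 45682)/(36553 - 28253) = 46832/8300 = 46832*(1/8300) = 11708/2075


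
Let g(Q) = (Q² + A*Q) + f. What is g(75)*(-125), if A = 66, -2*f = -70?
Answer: -1326250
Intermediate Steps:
f = 35 (f = -½*(-70) = 35)
g(Q) = 35 + Q² + 66*Q (g(Q) = (Q² + 66*Q) + 35 = 35 + Q² + 66*Q)
g(75)*(-125) = (35 + 75² + 66*75)*(-125) = (35 + 5625 + 4950)*(-125) = 10610*(-125) = -1326250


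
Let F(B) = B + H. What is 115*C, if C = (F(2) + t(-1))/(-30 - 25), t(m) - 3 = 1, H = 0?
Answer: -138/11 ≈ -12.545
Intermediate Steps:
t(m) = 4 (t(m) = 3 + 1 = 4)
F(B) = B (F(B) = B + 0 = B)
C = -6/55 (C = (2 + 4)/(-30 - 25) = 6/(-55) = 6*(-1/55) = -6/55 ≈ -0.10909)
115*C = 115*(-6/55) = -138/11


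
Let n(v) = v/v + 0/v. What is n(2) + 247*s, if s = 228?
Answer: 56317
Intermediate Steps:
n(v) = 1 (n(v) = 1 + 0 = 1)
n(2) + 247*s = 1 + 247*228 = 1 + 56316 = 56317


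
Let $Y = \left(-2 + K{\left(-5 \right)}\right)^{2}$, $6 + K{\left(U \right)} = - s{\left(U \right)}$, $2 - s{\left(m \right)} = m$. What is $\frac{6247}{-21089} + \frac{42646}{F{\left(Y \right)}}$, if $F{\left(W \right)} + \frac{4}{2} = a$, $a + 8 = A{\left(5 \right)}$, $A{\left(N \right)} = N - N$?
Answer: $- \frac{449711982}{105445} \approx -4264.9$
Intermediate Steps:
$s{\left(m \right)} = 2 - m$
$K{\left(U \right)} = -8 + U$ ($K{\left(U \right)} = -6 - \left(2 - U\right) = -6 + \left(-2 + U\right) = -8 + U$)
$Y = 225$ ($Y = \left(-2 - 13\right)^{2} = \left(-15\right)^{2} = 225$)
$A{\left(N \right)} = 0$
$a = -8$ ($a = -8 + 0 = -8$)
$F{\left(W \right)} = -10$ ($F{\left(W \right)} = -2 - 8 = -10$)
$\frac{6247}{-21089} + \frac{42646}{F{\left(Y \right)}} = \frac{6247}{-21089} + \frac{42646}{-10} = 6247 \left(- \frac{1}{21089}\right) + 42646 \left(- \frac{1}{10}\right) = - \frac{6247}{21089} - \frac{21323}{5} = - \frac{449711982}{105445}$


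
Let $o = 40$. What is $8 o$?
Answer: $320$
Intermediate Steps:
$8 o = 8 \cdot 40 = 320$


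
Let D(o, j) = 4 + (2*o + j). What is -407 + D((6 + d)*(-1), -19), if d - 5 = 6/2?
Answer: -450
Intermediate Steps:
d = 8 (d = 5 + 6/2 = 5 + 6*(½) = 5 + 3 = 8)
D(o, j) = 4 + j + 2*o (D(o, j) = 4 + (j + 2*o) = 4 + j + 2*o)
-407 + D((6 + d)*(-1), -19) = -407 + (4 - 19 + 2*((6 + 8)*(-1))) = -407 + (4 - 19 + 2*(14*(-1))) = -407 + (4 - 19 + 2*(-14)) = -407 + (4 - 19 - 28) = -407 - 43 = -450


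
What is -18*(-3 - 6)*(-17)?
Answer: -2754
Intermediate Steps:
-18*(-3 - 6)*(-17) = -18*(-9)*(-17) = 162*(-17) = -2754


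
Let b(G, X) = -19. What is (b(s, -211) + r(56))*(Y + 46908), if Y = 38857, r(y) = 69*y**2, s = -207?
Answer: 18556544225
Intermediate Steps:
(b(s, -211) + r(56))*(Y + 46908) = (-19 + 69*56**2)*(38857 + 46908) = (-19 + 69*3136)*85765 = (-19 + 216384)*85765 = 216365*85765 = 18556544225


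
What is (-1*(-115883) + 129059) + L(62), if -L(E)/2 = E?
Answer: 244818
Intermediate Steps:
L(E) = -2*E
(-1*(-115883) + 129059) + L(62) = (-1*(-115883) + 129059) - 2*62 = (115883 + 129059) - 124 = 244942 - 124 = 244818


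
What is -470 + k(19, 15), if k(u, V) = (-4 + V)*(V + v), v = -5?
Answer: -360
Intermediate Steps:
k(u, V) = (-5 + V)*(-4 + V) (k(u, V) = (-4 + V)*(V - 5) = (-4 + V)*(-5 + V) = (-5 + V)*(-4 + V))
-470 + k(19, 15) = -470 + (20 + 15² - 9*15) = -470 + (20 + 225 - 135) = -470 + 110 = -360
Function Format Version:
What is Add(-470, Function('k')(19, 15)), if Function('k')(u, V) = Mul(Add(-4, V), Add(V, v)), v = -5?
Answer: -360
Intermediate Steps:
Function('k')(u, V) = Mul(Add(-5, V), Add(-4, V)) (Function('k')(u, V) = Mul(Add(-4, V), Add(V, -5)) = Mul(Add(-4, V), Add(-5, V)) = Mul(Add(-5, V), Add(-4, V)))
Add(-470, Function('k')(19, 15)) = Add(-470, Add(20, Pow(15, 2), Mul(-9, 15))) = Add(-470, Add(20, 225, -135)) = Add(-470, 110) = -360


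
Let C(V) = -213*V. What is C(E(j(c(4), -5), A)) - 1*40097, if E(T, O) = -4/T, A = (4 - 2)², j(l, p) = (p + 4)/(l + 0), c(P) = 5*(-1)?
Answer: -35837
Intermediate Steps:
c(P) = -5
j(l, p) = (4 + p)/l
A = 4 (A = 2² = 4)
C(E(j(c(4), -5), A)) - 1*40097 = -(-852)/((4 - 5)/(-5)) - 1*40097 = -(-852)/((-⅕*(-1))) - 40097 = -(-852)/⅕ - 40097 = -(-852)*5 - 40097 = -213*(-20) - 40097 = 4260 - 40097 = -35837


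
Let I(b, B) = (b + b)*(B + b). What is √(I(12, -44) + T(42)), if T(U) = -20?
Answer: 2*I*√197 ≈ 28.071*I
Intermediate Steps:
I(b, B) = 2*b*(B + b) (I(b, B) = (2*b)*(B + b) = 2*b*(B + b))
√(I(12, -44) + T(42)) = √(2*12*(-44 + 12) - 20) = √(2*12*(-32) - 20) = √(-768 - 20) = √(-788) = 2*I*√197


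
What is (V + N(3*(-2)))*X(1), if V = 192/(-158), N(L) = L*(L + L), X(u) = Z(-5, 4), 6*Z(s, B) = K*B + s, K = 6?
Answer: 17708/79 ≈ 224.15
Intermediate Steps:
Z(s, B) = B + s/6 (Z(s, B) = (6*B + s)/6 = (s + 6*B)/6 = B + s/6)
X(u) = 19/6 (X(u) = 4 + (1/6)*(-5) = 4 - 5/6 = 19/6)
N(L) = 2*L**2 (N(L) = L*(2*L) = 2*L**2)
V = -96/79 (V = 192*(-1/158) = -96/79 ≈ -1.2152)
(V + N(3*(-2)))*X(1) = (-96/79 + 2*(3*(-2))**2)*(19/6) = (-96/79 + 2*(-6)**2)*(19/6) = (-96/79 + 2*36)*(19/6) = (-96/79 + 72)*(19/6) = (5592/79)*(19/6) = 17708/79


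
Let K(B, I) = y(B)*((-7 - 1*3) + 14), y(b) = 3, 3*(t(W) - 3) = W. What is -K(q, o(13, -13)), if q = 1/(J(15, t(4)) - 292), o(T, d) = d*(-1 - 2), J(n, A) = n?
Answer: -12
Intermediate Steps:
t(W) = 3 + W/3
o(T, d) = -3*d (o(T, d) = d*(-3) = -3*d)
q = -1/277 (q = 1/(15 - 292) = 1/(-277) = -1/277 ≈ -0.0036101)
K(B, I) = 12 (K(B, I) = 3*((-7 - 1*3) + 14) = 3*((-7 - 3) + 14) = 3*(-10 + 14) = 3*4 = 12)
-K(q, o(13, -13)) = -1*12 = -12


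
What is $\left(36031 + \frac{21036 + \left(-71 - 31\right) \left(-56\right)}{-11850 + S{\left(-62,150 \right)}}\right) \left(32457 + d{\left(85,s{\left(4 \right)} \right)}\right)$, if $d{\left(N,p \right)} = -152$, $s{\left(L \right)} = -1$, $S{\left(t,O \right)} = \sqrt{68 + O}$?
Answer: $\frac{898014794512205}{771551} - \frac{4747770 \sqrt{218}}{771551} \approx 1.1639 \cdot 10^{9}$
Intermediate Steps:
$\left(36031 + \frac{21036 + \left(-71 - 31\right) \left(-56\right)}{-11850 + S{\left(-62,150 \right)}}\right) \left(32457 + d{\left(85,s{\left(4 \right)} \right)}\right) = \left(36031 + \frac{21036 + \left(-71 - 31\right) \left(-56\right)}{-11850 + \sqrt{68 + 150}}\right) \left(32457 - 152\right) = \left(36031 + \frac{21036 - -5712}{-11850 + \sqrt{218}}\right) 32305 = \left(36031 + \frac{21036 + 5712}{-11850 + \sqrt{218}}\right) 32305 = \left(36031 + \frac{26748}{-11850 + \sqrt{218}}\right) 32305 = 1163981455 + \frac{864094140}{-11850 + \sqrt{218}}$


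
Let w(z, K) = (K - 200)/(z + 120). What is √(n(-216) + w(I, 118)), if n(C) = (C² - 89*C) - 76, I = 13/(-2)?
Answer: 16*√13245223/227 ≈ 256.52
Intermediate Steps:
I = -13/2 (I = 13*(-½) = -13/2 ≈ -6.5000)
w(z, K) = (-200 + K)/(120 + z)
n(C) = -76 + C² - 89*C
√(n(-216) + w(I, 118)) = √((-76 + (-216)² - 89*(-216)) + (-200 + 118)/(120 - 13/2)) = √((-76 + 46656 + 19224) - 82/(227/2)) = √(65804 + (2/227)*(-82)) = √(65804 - 164/227) = √(14937344/227) = 16*√13245223/227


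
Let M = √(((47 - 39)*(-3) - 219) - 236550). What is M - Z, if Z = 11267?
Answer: -11267 + I*√236793 ≈ -11267.0 + 486.61*I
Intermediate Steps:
M = I*√236793 (M = √((8*(-3) - 219) - 236550) = √((-24 - 219) - 236550) = √(-243 - 236550) = √(-236793) = I*√236793 ≈ 486.61*I)
M - Z = I*√236793 - 1*11267 = I*√236793 - 11267 = -11267 + I*√236793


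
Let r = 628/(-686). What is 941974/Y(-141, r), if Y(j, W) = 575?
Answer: 941974/575 ≈ 1638.2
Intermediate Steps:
r = -314/343 (r = 628*(-1/686) = -314/343 ≈ -0.91545)
941974/Y(-141, r) = 941974/575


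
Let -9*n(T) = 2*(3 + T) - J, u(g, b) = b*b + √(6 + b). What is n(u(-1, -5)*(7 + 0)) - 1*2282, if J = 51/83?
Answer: -1735313/747 ≈ -2323.0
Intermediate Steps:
u(g, b) = b² + √(6 + b)
J = 51/83 (J = 51*(1/83) = 51/83 ≈ 0.61446)
n(T) = -149/249 - 2*T/9 (n(T) = -(2*(3 + T) - 1*51/83)/9 = -((6 + 2*T) - 51/83)/9 = -(447/83 + 2*T)/9 = -149/249 - 2*T/9)
n(u(-1, -5)*(7 + 0)) - 1*2282 = (-149/249 - 2*((-5)² + √(6 - 5))*(7 + 0)/9) - 1*2282 = (-149/249 - 2*(25 + √1)*7/9) - 2282 = (-149/249 - 2*(25 + 1)*7/9) - 2282 = (-149/249 - 52*7/9) - 2282 = (-149/249 - 2/9*182) - 2282 = (-149/249 - 364/9) - 2282 = -30659/747 - 2282 = -1735313/747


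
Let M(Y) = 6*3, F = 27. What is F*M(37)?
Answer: 486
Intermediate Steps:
M(Y) = 18
F*M(37) = 27*18 = 486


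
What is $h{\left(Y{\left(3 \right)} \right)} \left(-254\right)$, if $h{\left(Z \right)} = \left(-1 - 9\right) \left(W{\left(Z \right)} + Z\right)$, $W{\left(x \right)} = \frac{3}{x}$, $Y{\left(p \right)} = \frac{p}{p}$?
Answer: $10160$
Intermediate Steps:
$Y{\left(p \right)} = 1$
$h{\left(Z \right)} = - \frac{30}{Z} - 10 Z$ ($h{\left(Z \right)} = \left(-1 - 9\right) \left(\frac{3}{Z} + Z\right) = - 10 \left(Z + \frac{3}{Z}\right) = - \frac{30}{Z} - 10 Z$)
$h{\left(Y{\left(3 \right)} \right)} \left(-254\right) = \left(- \frac{30}{1} - 10\right) \left(-254\right) = \left(\left(-30\right) 1 - 10\right) \left(-254\right) = \left(-30 - 10\right) \left(-254\right) = \left(-40\right) \left(-254\right) = 10160$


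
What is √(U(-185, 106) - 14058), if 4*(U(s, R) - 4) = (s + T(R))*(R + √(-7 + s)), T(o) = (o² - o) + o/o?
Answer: √(276015 + 21892*I*√3) ≈ 526.6 + 36.003*I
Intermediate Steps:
T(o) = 1 + o² - o (T(o) = (o² - o) + 1 = 1 + o² - o)
U(s, R) = 4 + (R + √(-7 + s))*(1 + s + R² - R)/4 (U(s, R) = 4 + ((s + (1 + R² - R))*(R + √(-7 + s)))/4 = 4 + ((1 + s + R² - R)*(R + √(-7 + s)))/4 = 4 + ((R + √(-7 + s))*(1 + s + R² - R))/4 = 4 + (R + √(-7 + s))*(1 + s + R² - R)/4)
√(U(-185, 106) - 14058) = √((4 + (¼)*106*(-185) + (¼)*106*(1 + 106² - 1*106) + (¼)*(-185)*√(-7 - 185) + √(-7 - 185)*(1 + 106² - 1*106)/4) - 14058) = √((4 - 9805/2 + (¼)*106*(1 + 11236 - 106) + (¼)*(-185)*√(-192) + √(-192)*(1 + 11236 - 106)/4) - 14058) = √((4 - 9805/2 + (¼)*106*11131 + (¼)*(-185)*(8*I*√3) + (¼)*(8*I*√3)*11131) - 14058) = √((4 - 9805/2 + 589943/2 - 370*I*√3 + 22262*I*√3) - 14058) = √((290073 + 21892*I*√3) - 14058) = √(276015 + 21892*I*√3)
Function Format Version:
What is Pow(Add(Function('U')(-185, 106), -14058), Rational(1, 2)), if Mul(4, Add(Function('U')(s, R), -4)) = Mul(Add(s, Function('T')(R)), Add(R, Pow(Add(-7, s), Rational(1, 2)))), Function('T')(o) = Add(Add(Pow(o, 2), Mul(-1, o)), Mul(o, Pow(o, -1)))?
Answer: Pow(Add(276015, Mul(21892, I, Pow(3, Rational(1, 2)))), Rational(1, 2)) ≈ Add(526.60, Mul(36.003, I))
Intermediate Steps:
Function('T')(o) = Add(1, Pow(o, 2), Mul(-1, o)) (Function('T')(o) = Add(Add(Pow(o, 2), Mul(-1, o)), 1) = Add(1, Pow(o, 2), Mul(-1, o)))
Function('U')(s, R) = Add(4, Mul(Rational(1, 4), Add(R, Pow(Add(-7, s), Rational(1, 2))), Add(1, s, Pow(R, 2), Mul(-1, R)))) (Function('U')(s, R) = Add(4, Mul(Rational(1, 4), Mul(Add(s, Add(1, Pow(R, 2), Mul(-1, R))), Add(R, Pow(Add(-7, s), Rational(1, 2)))))) = Add(4, Mul(Rational(1, 4), Mul(Add(1, s, Pow(R, 2), Mul(-1, R)), Add(R, Pow(Add(-7, s), Rational(1, 2)))))) = Add(4, Mul(Rational(1, 4), Mul(Add(R, Pow(Add(-7, s), Rational(1, 2))), Add(1, s, Pow(R, 2), Mul(-1, R))))) = Add(4, Mul(Rational(1, 4), Add(R, Pow(Add(-7, s), Rational(1, 2))), Add(1, s, Pow(R, 2), Mul(-1, R)))))
Pow(Add(Function('U')(-185, 106), -14058), Rational(1, 2)) = Pow(Add(Add(4, Mul(Rational(1, 4), 106, -185), Mul(Rational(1, 4), 106, Add(1, Pow(106, 2), Mul(-1, 106))), Mul(Rational(1, 4), -185, Pow(Add(-7, -185), Rational(1, 2))), Mul(Rational(1, 4), Pow(Add(-7, -185), Rational(1, 2)), Add(1, Pow(106, 2), Mul(-1, 106)))), -14058), Rational(1, 2)) = Pow(Add(Add(4, Rational(-9805, 2), Mul(Rational(1, 4), 106, Add(1, 11236, -106)), Mul(Rational(1, 4), -185, Pow(-192, Rational(1, 2))), Mul(Rational(1, 4), Pow(-192, Rational(1, 2)), Add(1, 11236, -106))), -14058), Rational(1, 2)) = Pow(Add(Add(4, Rational(-9805, 2), Mul(Rational(1, 4), 106, 11131), Mul(Rational(1, 4), -185, Mul(8, I, Pow(3, Rational(1, 2)))), Mul(Rational(1, 4), Mul(8, I, Pow(3, Rational(1, 2))), 11131)), -14058), Rational(1, 2)) = Pow(Add(Add(4, Rational(-9805, 2), Rational(589943, 2), Mul(-370, I, Pow(3, Rational(1, 2))), Mul(22262, I, Pow(3, Rational(1, 2)))), -14058), Rational(1, 2)) = Pow(Add(Add(290073, Mul(21892, I, Pow(3, Rational(1, 2)))), -14058), Rational(1, 2)) = Pow(Add(276015, Mul(21892, I, Pow(3, Rational(1, 2)))), Rational(1, 2))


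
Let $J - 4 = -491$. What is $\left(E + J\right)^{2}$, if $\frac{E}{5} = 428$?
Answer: $2732409$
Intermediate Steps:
$J = -487$ ($J = 4 - 491 = -487$)
$E = 2140$ ($E = 5 \cdot 428 = 2140$)
$\left(E + J\right)^{2} = \left(2140 - 487\right)^{2} = 1653^{2} = 2732409$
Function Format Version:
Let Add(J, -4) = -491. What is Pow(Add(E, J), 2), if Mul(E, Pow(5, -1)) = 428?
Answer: 2732409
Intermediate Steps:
J = -487 (J = Add(4, -491) = -487)
E = 2140 (E = Mul(5, 428) = 2140)
Pow(Add(E, J), 2) = Pow(Add(2140, -487), 2) = Pow(1653, 2) = 2732409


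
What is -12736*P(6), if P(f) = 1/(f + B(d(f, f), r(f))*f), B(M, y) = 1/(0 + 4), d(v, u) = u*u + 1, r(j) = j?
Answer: -25472/15 ≈ -1698.1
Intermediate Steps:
d(v, u) = 1 + u**2 (d(v, u) = u**2 + 1 = 1 + u**2)
B(M, y) = 1/4
P(f) = 4/(5*f) (P(f) = 1/(f + f/4) = 1/(5*f/4) = 4/(5*f))
-12736*P(6) = -50944/(5*6) = -12736*2/15 = -25472/15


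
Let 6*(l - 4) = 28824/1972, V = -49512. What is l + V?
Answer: -24406243/493 ≈ -49506.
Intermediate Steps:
l = 3173/493 (l = 4 + (28824/1972)/6 = 4 + (28824*(1/1972))/6 = 4 + (1/6)*(7206/493) = 4 + 1201/493 = 3173/493 ≈ 6.4361)
l + V = 3173/493 - 49512 = -24406243/493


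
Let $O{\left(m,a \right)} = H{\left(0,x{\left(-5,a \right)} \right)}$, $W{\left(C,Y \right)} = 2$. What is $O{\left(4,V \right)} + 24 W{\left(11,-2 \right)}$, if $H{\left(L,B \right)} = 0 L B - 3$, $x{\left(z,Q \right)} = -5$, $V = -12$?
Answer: $45$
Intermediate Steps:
$H{\left(L,B \right)} = -3$ ($H{\left(L,B \right)} = 0 B - 3 = 0 - 3 = -3$)
$O{\left(m,a \right)} = -3$
$O{\left(4,V \right)} + 24 W{\left(11,-2 \right)} = -3 + 24 \cdot 2 = -3 + 48 = 45$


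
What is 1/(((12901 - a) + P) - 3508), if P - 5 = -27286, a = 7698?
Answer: -1/25586 ≈ -3.9084e-5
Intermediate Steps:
P = -27281 (P = 5 - 27286 = -27281)
1/(((12901 - a) + P) - 3508) = 1/(((12901 - 1*7698) - 27281) - 3508) = 1/(((12901 - 7698) - 27281) - 3508) = 1/((5203 - 27281) - 3508) = 1/(-22078 - 3508) = 1/(-25586) = -1/25586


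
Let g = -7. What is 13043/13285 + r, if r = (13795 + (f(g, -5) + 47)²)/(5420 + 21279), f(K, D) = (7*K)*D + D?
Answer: 1625773797/354696215 ≈ 4.5836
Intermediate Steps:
f(K, D) = D + 7*D*K (f(K, D) = 7*D*K + D = D + 7*D*K)
r = 96164/26699 (r = (13795 + (-5*(1 + 7*(-7)) + 47)²)/(5420 + 21279) = (13795 + (-5*(1 - 49) + 47)²)/26699 = (13795 + (-5*(-48) + 47)²)*(1/26699) = (13795 + (240 + 47)²)*(1/26699) = (13795 + 287²)*(1/26699) = (13795 + 82369)*(1/26699) = 96164*(1/26699) = 96164/26699 ≈ 3.6018)
13043/13285 + r = 13043/13285 + 96164/26699 = 1625773797/354696215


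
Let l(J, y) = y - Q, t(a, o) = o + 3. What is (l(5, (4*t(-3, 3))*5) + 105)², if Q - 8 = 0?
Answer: 47089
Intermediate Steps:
Q = 8 (Q = 8 + 0 = 8)
t(a, o) = 3 + o
l(J, y) = -8 + y (l(J, y) = y - 1*8 = y - 8 = -8 + y)
(l(5, (4*t(-3, 3))*5) + 105)² = ((-8 + (4*(3 + 3))*5) + 105)² = ((-8 + (4*6)*5) + 105)² = ((-8 + 24*5) + 105)² = ((-8 + 120) + 105)² = (112 + 105)² = 217² = 47089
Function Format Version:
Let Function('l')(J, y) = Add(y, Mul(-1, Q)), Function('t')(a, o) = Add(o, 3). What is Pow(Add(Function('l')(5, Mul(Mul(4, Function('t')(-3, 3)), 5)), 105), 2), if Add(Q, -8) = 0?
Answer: 47089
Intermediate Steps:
Q = 8 (Q = Add(8, 0) = 8)
Function('t')(a, o) = Add(3, o)
Function('l')(J, y) = Add(-8, y) (Function('l')(J, y) = Add(y, Mul(-1, 8)) = Add(y, -8) = Add(-8, y))
Pow(Add(Function('l')(5, Mul(Mul(4, Function('t')(-3, 3)), 5)), 105), 2) = Pow(Add(Add(-8, Mul(Mul(4, Add(3, 3)), 5)), 105), 2) = Pow(Add(Add(-8, Mul(Mul(4, 6), 5)), 105), 2) = Pow(Add(Add(-8, Mul(24, 5)), 105), 2) = Pow(Add(Add(-8, 120), 105), 2) = Pow(Add(112, 105), 2) = Pow(217, 2) = 47089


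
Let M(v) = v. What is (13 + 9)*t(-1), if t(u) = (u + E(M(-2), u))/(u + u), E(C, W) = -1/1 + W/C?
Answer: 33/2 ≈ 16.500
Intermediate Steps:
E(C, W) = -1 + W/C (E(C, W) = -1*1 + W/C = -1 + W/C)
t(u) = (-1 + u/2)/(2*u) (t(u) = (u + (u - 1*(-2))/(-2))/(u + u) = (u - (u + 2)/2)/((2*u)) = (u - (2 + u)/2)*(1/(2*u)) = (u + (-1 - u/2))*(1/(2*u)) = (-1 + u/2)*(1/(2*u)) = (-1 + u/2)/(2*u))
(13 + 9)*t(-1) = (13 + 9)*((¼)*(-2 - 1)/(-1)) = 22*((¼)*(-1)*(-3)) = 22*(¾) = 33/2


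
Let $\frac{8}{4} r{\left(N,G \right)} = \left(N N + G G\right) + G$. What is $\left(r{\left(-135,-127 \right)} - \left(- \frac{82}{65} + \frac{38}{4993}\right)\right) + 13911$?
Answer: $\frac{20138506617}{649090} \approx 31026.0$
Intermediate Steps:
$r{\left(N,G \right)} = \frac{G}{2} + \frac{G^{2}}{2} + \frac{N^{2}}{2}$ ($r{\left(N,G \right)} = \frac{\left(N N + G G\right) + G}{2} = \frac{\left(N^{2} + G^{2}\right) + G}{2} = \frac{\left(G^{2} + N^{2}\right) + G}{2} = \frac{G + G^{2} + N^{2}}{2} = \frac{G}{2} + \frac{G^{2}}{2} + \frac{N^{2}}{2}$)
$\left(r{\left(-135,-127 \right)} - \left(- \frac{82}{65} + \frac{38}{4993}\right)\right) + 13911 = \left(\left(\frac{1}{2} \left(-127\right) + \frac{\left(-127\right)^{2}}{2} + \frac{\left(-135\right)^{2}}{2}\right) - \left(- \frac{82}{65} + \frac{38}{4993}\right)\right) + 13911 = \left(\left(- \frac{127}{2} + \frac{1}{2} \cdot 16129 + \frac{1}{2} \cdot 18225\right) - - \frac{406956}{324545}\right) + 13911 = \left(\left(- \frac{127}{2} + \frac{16129}{2} + \frac{18225}{2}\right) + \left(- \frac{38}{4993} + \frac{82}{65}\right)\right) + 13911 = \left(\frac{34227}{2} + \frac{406956}{324545}\right) + 13911 = \frac{11109015627}{649090} + 13911 = \frac{20138506617}{649090}$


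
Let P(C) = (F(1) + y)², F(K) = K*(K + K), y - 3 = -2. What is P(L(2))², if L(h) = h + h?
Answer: 81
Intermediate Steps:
L(h) = 2*h
y = 1 (y = 3 - 2 = 1)
F(K) = 2*K² (F(K) = K*(2*K) = 2*K²)
P(C) = 9 (P(C) = (2*1² + 1)² = (2*1 + 1)² = (2 + 1)² = 3² = 9)
P(L(2))² = 9² = 81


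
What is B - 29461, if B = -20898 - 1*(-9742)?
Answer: -40617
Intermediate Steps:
B = -11156 (B = -20898 + 9742 = -11156)
B - 29461 = -11156 - 29461 = -40617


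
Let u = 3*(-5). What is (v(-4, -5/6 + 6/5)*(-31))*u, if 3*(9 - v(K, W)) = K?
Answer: 4805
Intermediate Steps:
v(K, W) = 9 - K/3
u = -15
(v(-4, -5/6 + 6/5)*(-31))*u = ((9 - ⅓*(-4))*(-31))*(-15) = ((9 + 4/3)*(-31))*(-15) = ((31/3)*(-31))*(-15) = -961/3*(-15) = 4805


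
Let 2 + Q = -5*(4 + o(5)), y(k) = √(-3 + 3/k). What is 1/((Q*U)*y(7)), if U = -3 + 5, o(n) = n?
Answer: I*√14/564 ≈ 0.0066341*I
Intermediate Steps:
Q = -47 (Q = -2 - 5*(4 + 5) = -2 - 5*9 = -2 - 45 = -47)
U = 2
1/((Q*U)*y(7)) = 1/((-47*2)*√(-3 + 3/7)) = 1/(-94*√(-3 + 3*(⅐))) = 1/(-94*√(-3 + 3/7)) = 1/(-282*I*√14/7) = I*√14/564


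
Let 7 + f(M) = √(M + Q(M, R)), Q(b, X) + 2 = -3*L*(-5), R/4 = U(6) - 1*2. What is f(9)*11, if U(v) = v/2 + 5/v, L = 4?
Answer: -77 + 11*√67 ≈ 13.039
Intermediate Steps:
U(v) = v/2 + 5/v (U(v) = v*(½) + 5/v = v/2 + 5/v)
R = 22/3 (R = 4*(((½)*6 + 5/6) - 1*2) = 4*((3 + 5*(⅙)) - 2) = 4*((3 + ⅚) - 2) = 4*(23/6 - 2) = 4*(11/6) = 22/3 ≈ 7.3333)
Q(b, X) = 58 (Q(b, X) = -2 - 3*4*(-5) = -2 - 12*(-5) = -2 + 60 = 58)
f(M) = -7 + √(58 + M) (f(M) = -7 + √(M + 58) = -7 + √(58 + M))
f(9)*11 = (-7 + √(58 + 9))*11 = (-7 + √67)*11 = -77 + 11*√67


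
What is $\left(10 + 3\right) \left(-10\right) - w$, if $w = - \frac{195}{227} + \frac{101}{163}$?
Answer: $- \frac{4801272}{37001} \approx -129.76$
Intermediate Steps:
$w = - \frac{8858}{37001}$ ($w = \left(-195\right) \frac{1}{227} + 101 \cdot \frac{1}{163} = - \frac{195}{227} + \frac{101}{163} = - \frac{8858}{37001} \approx -0.2394$)
$\left(10 + 3\right) \left(-10\right) - w = \left(10 + 3\right) \left(-10\right) - - \frac{8858}{37001} = 13 \left(-10\right) + \frac{8858}{37001} = -130 + \frac{8858}{37001} = - \frac{4801272}{37001}$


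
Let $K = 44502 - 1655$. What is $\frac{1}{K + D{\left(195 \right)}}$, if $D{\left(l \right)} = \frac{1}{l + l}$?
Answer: $\frac{390}{16710331} \approx 2.3339 \cdot 10^{-5}$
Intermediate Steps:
$K = 42847$
$D{\left(l \right)} = \frac{1}{2 l}$
$\frac{1}{K + D{\left(195 \right)}} = \frac{1}{42847 + \frac{1}{2 \cdot 195}} = \frac{1}{42847 + \frac{1}{2} \cdot \frac{1}{195}} = \frac{1}{42847 + \frac{1}{390}} = \frac{1}{\frac{16710331}{390}} = \frac{390}{16710331}$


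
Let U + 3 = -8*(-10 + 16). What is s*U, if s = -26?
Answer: 1326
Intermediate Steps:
U = -51 (U = -3 - 8*(-10 + 16) = -3 - 8*6 = -3 - 48 = -51)
s*U = -26*(-51) = 1326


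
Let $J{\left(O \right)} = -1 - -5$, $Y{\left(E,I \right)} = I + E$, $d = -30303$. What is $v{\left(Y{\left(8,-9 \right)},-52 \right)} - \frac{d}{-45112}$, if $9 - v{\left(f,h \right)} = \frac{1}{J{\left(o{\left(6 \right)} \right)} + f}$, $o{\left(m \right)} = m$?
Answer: $\frac{1082003}{135336} \approx 7.9949$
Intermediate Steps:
$Y{\left(E,I \right)} = E + I$
$J{\left(O \right)} = 4$ ($J{\left(O \right)} = -1 + 5 = 4$)
$v{\left(f,h \right)} = 9 - \frac{1}{4 + f}$
$v{\left(Y{\left(8,-9 \right)},-52 \right)} - \frac{d}{-45112} = \frac{35 + 9 \left(8 - 9\right)}{4 + \left(8 - 9\right)} - - \frac{30303}{-45112} = \frac{35 + 9 \left(-1\right)}{4 - 1} - \left(-30303\right) \left(- \frac{1}{45112}\right) = \frac{35 - 9}{3} - \frac{30303}{45112} = \frac{1}{3} \cdot 26 - \frac{30303}{45112} = \frac{26}{3} - \frac{30303}{45112} = \frac{1082003}{135336}$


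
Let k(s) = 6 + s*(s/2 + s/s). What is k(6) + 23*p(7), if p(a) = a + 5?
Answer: 306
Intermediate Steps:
p(a) = 5 + a
k(s) = 6 + s*(1 + s/2) (k(s) = 6 + s*(s*(1/2) + 1) = 6 + s*(s/2 + 1) = 6 + s*(1 + s/2))
k(6) + 23*p(7) = (6 + 6 + (1/2)*6**2) + 23*(5 + 7) = (6 + 6 + (1/2)*36) + 23*12 = (6 + 6 + 18) + 276 = 30 + 276 = 306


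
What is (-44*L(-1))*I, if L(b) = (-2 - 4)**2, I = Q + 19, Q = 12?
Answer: -49104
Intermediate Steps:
I = 31 (I = 12 + 19 = 31)
L(b) = 36 (L(b) = (-6)**2 = 36)
(-44*L(-1))*I = -44*36*31 = -1584*31 = -49104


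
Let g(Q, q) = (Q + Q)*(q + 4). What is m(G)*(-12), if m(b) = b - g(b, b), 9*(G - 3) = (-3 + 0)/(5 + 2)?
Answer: 67208/147 ≈ 457.20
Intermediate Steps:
G = 62/21 (G = 3 + ((-3 + 0)/(5 + 2))/9 = 3 + (-3/7)/9 = 3 + (-3*⅐)/9 = 3 + (⅑)*(-3/7) = 3 - 1/21 = 62/21 ≈ 2.9524)
g(Q, q) = 2*Q*(4 + q) (g(Q, q) = (2*Q)*(4 + q) = 2*Q*(4 + q))
m(b) = b - 2*b*(4 + b)
m(G)*(-12) = (62*(-7 - 2*62/21)/21)*(-12) = (62*(-7 - 124/21)/21)*(-12) = ((62/21)*(-271/21))*(-12) = -16802/441*(-12) = 67208/147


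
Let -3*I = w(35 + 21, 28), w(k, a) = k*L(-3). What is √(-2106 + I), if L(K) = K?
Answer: 5*I*√82 ≈ 45.277*I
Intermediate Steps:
w(k, a) = -3*k (w(k, a) = k*(-3) = -3*k)
I = 56 (I = -(-1)*(35 + 21) = -(-1)*56 = -⅓*(-168) = 56)
√(-2106 + I) = √(-2106 + 56) = √(-2050) = 5*I*√82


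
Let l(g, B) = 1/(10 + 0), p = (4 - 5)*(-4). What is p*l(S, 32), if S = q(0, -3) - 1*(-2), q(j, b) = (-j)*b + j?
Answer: ⅖ ≈ 0.40000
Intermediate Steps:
q(j, b) = j - b*j (q(j, b) = -b*j + j = j - b*j)
p = 4 (p = -1*(-4) = 4)
S = 2 (S = 0*(1 - 1*(-3)) - 1*(-2) = 0*(1 + 3) + 2 = 0*4 + 2 = 0 + 2 = 2)
l(g, B) = ⅒ (l(g, B) = 1/10 = ⅒)
p*l(S, 32) = 4*(⅒) = ⅖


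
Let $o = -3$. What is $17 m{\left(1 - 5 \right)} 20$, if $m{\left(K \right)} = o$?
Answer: $-1020$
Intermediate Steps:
$m{\left(K \right)} = -3$
$17 m{\left(1 - 5 \right)} 20 = 17 \left(-3\right) 20 = \left(-51\right) 20 = -1020$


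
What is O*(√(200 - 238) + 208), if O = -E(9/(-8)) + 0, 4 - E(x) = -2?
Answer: -1248 - 6*I*√38 ≈ -1248.0 - 36.987*I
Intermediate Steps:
E(x) = 6 (E(x) = 4 - 1*(-2) = 4 + 2 = 6)
O = -6 (O = -1*6 + 0 = -6 + 0 = -6)
O*(√(200 - 238) + 208) = -6*(√(200 - 238) + 208) = -6*(√(-38) + 208) = -6*(I*√38 + 208) = -6*(208 + I*√38) = -1248 - 6*I*√38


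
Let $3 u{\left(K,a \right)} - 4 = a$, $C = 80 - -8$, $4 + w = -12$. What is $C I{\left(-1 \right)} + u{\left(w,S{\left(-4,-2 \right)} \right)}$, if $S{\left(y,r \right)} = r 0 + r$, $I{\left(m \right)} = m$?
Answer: $- \frac{262}{3} \approx -87.333$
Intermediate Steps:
$w = -16$ ($w = -4 - 12 = -16$)
$S{\left(y,r \right)} = r$ ($S{\left(y,r \right)} = 0 + r = r$)
$C = 88$ ($C = 80 + 8 = 88$)
$u{\left(K,a \right)} = \frac{4}{3} + \frac{a}{3}$
$C I{\left(-1 \right)} + u{\left(w,S{\left(-4,-2 \right)} \right)} = 88 \left(-1\right) + \left(\frac{4}{3} + \frac{1}{3} \left(-2\right)\right) = -88 + \left(\frac{4}{3} - \frac{2}{3}\right) = -88 + \frac{2}{3} = - \frac{262}{3}$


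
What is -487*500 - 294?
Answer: -243794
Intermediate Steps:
-487*500 - 294 = -243500 - 294 = -243794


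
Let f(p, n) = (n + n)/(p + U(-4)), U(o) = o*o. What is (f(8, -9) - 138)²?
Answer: 308025/16 ≈ 19252.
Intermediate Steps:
U(o) = o²
f(p, n) = 2*n/(16 + p) (f(p, n) = (n + n)/(p + (-4)²) = (2*n)/(p + 16) = (2*n)/(16 + p) = 2*n/(16 + p))
(f(8, -9) - 138)² = (2*(-9)/(16 + 8) - 138)² = (2*(-9)/24 - 138)² = (2*(-9)*(1/24) - 138)² = (-¾ - 138)² = (-555/4)² = 308025/16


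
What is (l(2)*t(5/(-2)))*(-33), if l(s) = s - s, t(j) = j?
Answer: 0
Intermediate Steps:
l(s) = 0
(l(2)*t(5/(-2)))*(-33) = (0*(5/(-2)))*(-33) = (0*(5*(-½)))*(-33) = (0*(-5/2))*(-33) = 0*(-33) = 0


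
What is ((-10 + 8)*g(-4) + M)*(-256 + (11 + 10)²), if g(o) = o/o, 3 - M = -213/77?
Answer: 53650/77 ≈ 696.75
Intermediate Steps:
M = 444/77 (M = 3 - (-213)/77 = 3 - 1*(-213/77) = 3 + 213/77 = 444/77 ≈ 5.7662)
g(o) = 1
((-10 + 8)*g(-4) + M)*(-256 + (11 + 10)²) = ((-10 + 8)*1 + 444/77)*(-256 + (11 + 10)²) = (-2*1 + 444/77)*(-256 + 21²) = (-2 + 444/77)*(-256 + 441) = (290/77)*185 = 53650/77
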